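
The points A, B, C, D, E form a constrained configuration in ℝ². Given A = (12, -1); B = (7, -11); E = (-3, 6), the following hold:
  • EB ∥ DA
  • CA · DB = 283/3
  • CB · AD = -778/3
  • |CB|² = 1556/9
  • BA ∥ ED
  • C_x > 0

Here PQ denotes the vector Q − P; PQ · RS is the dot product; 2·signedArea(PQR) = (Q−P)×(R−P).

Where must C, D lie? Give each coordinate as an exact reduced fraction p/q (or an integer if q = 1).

1. D_x = 2  [EB ∥ DA ∩ BA ∥ ED]
2. D_y = 16  [EB ∥ DA ∩ BA ∥ ED]
   → D = (2, 16)
3. C_x = 1/3  [CB · AD = -778/3 ∩ CA · DB = 283/3]
4. C_y = 1/3  [CB · AD = -778/3 ∩ CA · DB = 283/3]
   → C = (1/3, 1/3)

C = (1/3, 1/3)
D = (2, 16)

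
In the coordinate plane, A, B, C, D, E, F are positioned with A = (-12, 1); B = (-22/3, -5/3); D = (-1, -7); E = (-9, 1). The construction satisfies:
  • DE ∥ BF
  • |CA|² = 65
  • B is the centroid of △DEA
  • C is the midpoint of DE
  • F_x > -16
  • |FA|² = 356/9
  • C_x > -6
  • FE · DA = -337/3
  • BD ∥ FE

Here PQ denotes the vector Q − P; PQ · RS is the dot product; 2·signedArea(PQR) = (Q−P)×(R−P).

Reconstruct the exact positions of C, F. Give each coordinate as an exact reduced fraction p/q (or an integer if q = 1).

C = (-5, -3)
F = (-46/3, 19/3)

1. C_x = -5  [C is the midpoint of DE]
2. C_y = -3  [C is the midpoint of DE]
   → C = (-5, -3)
3. F_x = -46/3  [BD ∥ FE ∩ DE ∥ BF]
4. F_y = 19/3  [BD ∥ FE ∩ DE ∥ BF]
   → F = (-46/3, 19/3)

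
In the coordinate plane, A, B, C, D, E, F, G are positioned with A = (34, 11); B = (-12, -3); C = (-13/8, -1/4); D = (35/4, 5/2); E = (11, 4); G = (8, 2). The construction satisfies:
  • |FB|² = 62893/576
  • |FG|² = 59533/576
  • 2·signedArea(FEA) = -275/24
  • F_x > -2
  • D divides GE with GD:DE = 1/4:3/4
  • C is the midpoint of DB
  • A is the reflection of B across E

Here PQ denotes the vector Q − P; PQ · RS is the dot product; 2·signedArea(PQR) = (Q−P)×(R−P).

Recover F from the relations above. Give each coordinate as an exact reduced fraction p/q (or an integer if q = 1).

F = (-15/8, -5/12)

1. F_x = -15/8  [line -7·x + 23·y + -85/24 = 0 ∩ |FB|² = 62893/576]
2. F_y = -5/12  [line -7·x + 23·y + -85/24 = 0 ∩ |FB|² = 62893/576]
   → F = (-15/8, -5/12)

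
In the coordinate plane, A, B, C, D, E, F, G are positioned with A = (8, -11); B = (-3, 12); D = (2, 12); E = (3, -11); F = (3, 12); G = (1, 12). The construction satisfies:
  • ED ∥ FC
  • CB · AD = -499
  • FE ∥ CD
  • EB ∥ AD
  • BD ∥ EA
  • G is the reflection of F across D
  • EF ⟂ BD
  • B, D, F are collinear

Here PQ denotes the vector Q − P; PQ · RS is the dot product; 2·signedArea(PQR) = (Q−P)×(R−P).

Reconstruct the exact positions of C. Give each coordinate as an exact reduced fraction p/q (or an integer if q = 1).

1. C_x = 2  [FE ∥ CD ∩ ED ∥ FC]
2. C_y = 35  [FE ∥ CD ∩ ED ∥ FC]
   → C = (2, 35)

C = (2, 35)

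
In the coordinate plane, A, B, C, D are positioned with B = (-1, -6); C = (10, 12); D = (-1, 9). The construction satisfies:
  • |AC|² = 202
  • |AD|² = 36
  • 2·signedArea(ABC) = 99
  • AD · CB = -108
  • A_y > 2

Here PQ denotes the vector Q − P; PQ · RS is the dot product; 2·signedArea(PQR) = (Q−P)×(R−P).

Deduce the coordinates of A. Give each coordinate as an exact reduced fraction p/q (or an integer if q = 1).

1. A_x = -1  [2·signedArea(ABC) = 99 ∩ AD · CB = -108]
2. A_y = 3  [2·signedArea(ABC) = 99 ∩ AD · CB = -108]
   → A = (-1, 3)

A = (-1, 3)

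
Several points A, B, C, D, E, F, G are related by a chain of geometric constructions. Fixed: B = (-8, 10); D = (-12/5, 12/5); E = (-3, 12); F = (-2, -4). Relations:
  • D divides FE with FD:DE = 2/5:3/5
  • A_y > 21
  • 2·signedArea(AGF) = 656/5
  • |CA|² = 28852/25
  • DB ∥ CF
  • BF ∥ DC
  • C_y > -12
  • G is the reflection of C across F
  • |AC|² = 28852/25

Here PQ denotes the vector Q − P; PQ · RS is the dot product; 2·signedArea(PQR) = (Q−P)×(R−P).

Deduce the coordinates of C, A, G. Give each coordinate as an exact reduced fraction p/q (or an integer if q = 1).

A = (-18/5, 108/5)
C = (18/5, -58/5)
G = (-38/5, 18/5)

1. C_x = 18/5  [DB ∥ CF ∩ BF ∥ DC]
2. C_y = -58/5  [DB ∥ CF ∩ BF ∥ DC]
   → C = (18/5, -58/5)
3. G_x = -38/5  [G is the reflection of C across F]
4. G_y = 18/5  [G is the reflection of C across F]
   → G = (-38/5, 18/5)
5. A_x = -18/5  [line 38/5·x + 28/5·y + -468/5 = 0 ∩ |AC|² = 28852/25]
6. A_y = 108/5  [line 38/5·x + 28/5·y + -468/5 = 0 ∩ |AC|² = 28852/25]
   → A = (-18/5, 108/5)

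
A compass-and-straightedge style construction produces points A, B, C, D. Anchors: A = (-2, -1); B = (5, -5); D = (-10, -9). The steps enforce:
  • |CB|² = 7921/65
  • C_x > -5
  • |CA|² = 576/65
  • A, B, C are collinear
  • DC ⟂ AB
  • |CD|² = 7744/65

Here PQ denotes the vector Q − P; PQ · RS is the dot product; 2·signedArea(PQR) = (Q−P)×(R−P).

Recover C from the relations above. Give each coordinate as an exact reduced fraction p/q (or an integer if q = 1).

C = (-298/65, 31/65)

1. C_x = -298/65  [A, B, C are collinear ∩ DC ⟂ AB]
2. C_y = 31/65  [A, B, C are collinear ∩ DC ⟂ AB]
   → C = (-298/65, 31/65)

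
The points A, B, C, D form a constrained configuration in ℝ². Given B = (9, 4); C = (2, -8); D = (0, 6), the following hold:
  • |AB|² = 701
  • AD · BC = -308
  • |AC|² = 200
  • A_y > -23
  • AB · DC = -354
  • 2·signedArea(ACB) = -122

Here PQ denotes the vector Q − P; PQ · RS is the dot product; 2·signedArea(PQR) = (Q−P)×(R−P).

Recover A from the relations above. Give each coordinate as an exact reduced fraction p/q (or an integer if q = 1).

1. A_x = 4  [AB · DC = -354 ∩ 2·signedArea(ACB) = -122]
2. A_y = -22  [AB · DC = -354 ∩ 2·signedArea(ACB) = -122]
   → A = (4, -22)

A = (4, -22)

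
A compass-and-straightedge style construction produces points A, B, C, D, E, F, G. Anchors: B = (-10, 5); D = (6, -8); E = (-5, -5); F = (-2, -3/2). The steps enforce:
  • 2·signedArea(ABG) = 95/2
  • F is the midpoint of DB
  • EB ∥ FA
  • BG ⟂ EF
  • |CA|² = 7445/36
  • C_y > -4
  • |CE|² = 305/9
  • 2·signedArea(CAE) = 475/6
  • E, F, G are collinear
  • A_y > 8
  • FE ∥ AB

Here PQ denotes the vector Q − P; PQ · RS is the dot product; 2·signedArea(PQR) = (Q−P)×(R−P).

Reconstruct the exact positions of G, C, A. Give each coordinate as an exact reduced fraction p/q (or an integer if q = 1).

A = (-7, 17/2)
C = (2/3, -11/3)
G = (-37/17, -29/17)

1. G_x = -37/17  [E, F, G are collinear ∩ BG ⟂ EF]
2. G_y = -29/17  [E, F, G are collinear ∩ BG ⟂ EF]
   → G = (-37/17, -29/17)
3. A_x = -7  [FE ∥ AB ∩ EB ∥ FA]
4. A_y = 17/2  [FE ∥ AB ∩ EB ∥ FA]
   → A = (-7, 17/2)
5. C_x = 2/3  [line 27/2·x + 2·y + -5/3 = 0 ∩ |CE|² = 305/9]
6. C_y = -11/3  [line 27/2·x + 2·y + -5/3 = 0 ∩ |CE|² = 305/9]
   → C = (2/3, -11/3)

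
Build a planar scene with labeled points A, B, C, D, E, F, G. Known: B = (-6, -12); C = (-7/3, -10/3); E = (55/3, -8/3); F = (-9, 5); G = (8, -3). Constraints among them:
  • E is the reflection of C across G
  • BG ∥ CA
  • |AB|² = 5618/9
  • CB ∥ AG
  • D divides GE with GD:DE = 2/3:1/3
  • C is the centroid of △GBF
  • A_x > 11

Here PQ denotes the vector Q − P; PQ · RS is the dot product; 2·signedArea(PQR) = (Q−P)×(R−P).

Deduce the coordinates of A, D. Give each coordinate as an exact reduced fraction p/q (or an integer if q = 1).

A = (35/3, 17/3)
D = (134/9, -25/9)

1. A_x = 35/3  [CB ∥ AG ∩ BG ∥ CA]
2. A_y = 17/3  [CB ∥ AG ∩ BG ∥ CA]
   → A = (35/3, 17/3)
3. D_x = 134/9  [D divides GE with GD:DE = 2/3:1/3]
4. D_y = -25/9  [D divides GE with GD:DE = 2/3:1/3]
   → D = (134/9, -25/9)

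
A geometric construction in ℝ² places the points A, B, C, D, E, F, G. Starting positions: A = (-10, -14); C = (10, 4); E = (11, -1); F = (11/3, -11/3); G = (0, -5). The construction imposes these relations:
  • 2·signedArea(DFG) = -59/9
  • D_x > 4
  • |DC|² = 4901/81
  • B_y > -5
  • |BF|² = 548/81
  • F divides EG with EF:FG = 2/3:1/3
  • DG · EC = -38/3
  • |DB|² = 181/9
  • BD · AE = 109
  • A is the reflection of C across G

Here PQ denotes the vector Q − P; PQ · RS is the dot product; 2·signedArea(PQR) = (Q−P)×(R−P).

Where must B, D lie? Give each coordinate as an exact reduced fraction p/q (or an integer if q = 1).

1. D_x = 41/9  [DG · EC = -38/3 ∩ 2·signedArea(DFG) = -59/9]
2. D_y = -14/9  [DG · EC = -38/3 ∩ 2·signedArea(DFG) = -59/9]
   → D = (41/9, -14/9)
3. B_x = 11/9  [line -21·x + -13·y + -302/9 = 0 ∩ |BF|² = 548/81]
4. B_y = -41/9  [line -21·x + -13·y + -302/9 = 0 ∩ |BF|² = 548/81]
   → B = (11/9, -41/9)

B = (11/9, -41/9)
D = (41/9, -14/9)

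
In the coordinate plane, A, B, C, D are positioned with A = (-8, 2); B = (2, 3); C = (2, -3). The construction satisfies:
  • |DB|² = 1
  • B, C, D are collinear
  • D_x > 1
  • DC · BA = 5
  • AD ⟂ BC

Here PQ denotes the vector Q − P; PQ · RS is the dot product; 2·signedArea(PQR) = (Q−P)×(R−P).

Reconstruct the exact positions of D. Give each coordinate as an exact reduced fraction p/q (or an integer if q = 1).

1. D_x = 2  [B, C, D are collinear ∩ AD ⟂ BC]
2. D_y = 2  [B, C, D are collinear ∩ AD ⟂ BC]
   → D = (2, 2)

D = (2, 2)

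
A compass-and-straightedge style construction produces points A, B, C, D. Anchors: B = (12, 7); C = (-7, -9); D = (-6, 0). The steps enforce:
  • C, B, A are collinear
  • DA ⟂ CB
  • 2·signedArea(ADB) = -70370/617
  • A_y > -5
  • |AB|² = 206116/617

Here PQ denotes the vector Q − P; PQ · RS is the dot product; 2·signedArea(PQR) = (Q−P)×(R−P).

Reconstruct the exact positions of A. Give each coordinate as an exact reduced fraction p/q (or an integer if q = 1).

1. A_x = -1222/617  [C, B, A are collinear ∩ DA ⟂ CB]
2. A_y = -2945/617  [C, B, A are collinear ∩ DA ⟂ CB]
   → A = (-1222/617, -2945/617)

A = (-1222/617, -2945/617)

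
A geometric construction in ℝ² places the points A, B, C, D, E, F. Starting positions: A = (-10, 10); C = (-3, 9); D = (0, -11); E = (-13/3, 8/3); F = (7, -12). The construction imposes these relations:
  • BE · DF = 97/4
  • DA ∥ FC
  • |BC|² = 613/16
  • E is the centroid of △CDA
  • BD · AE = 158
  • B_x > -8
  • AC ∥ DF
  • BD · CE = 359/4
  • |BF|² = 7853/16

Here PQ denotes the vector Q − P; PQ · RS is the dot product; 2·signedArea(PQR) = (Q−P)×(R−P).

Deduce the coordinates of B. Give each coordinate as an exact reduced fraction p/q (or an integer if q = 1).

B = (-15/2, 19/4)

1. B_x = -15/2  [BD · CE = 359/4 ∩ BE · DF = 97/4]
2. B_y = 19/4  [BD · CE = 359/4 ∩ BE · DF = 97/4]
   → B = (-15/2, 19/4)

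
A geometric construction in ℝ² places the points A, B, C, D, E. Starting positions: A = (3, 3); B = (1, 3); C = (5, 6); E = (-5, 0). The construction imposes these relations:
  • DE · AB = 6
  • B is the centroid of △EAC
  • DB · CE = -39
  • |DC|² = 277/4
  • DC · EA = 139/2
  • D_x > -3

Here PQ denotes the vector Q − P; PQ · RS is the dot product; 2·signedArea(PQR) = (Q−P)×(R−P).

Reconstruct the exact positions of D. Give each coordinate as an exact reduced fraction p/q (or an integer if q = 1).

1. D_x = -2  [DE · AB = 6 ∩ DC · EA = 139/2]
2. D_y = 3/2  [DE · AB = 6 ∩ DC · EA = 139/2]
   → D = (-2, 3/2)

D = (-2, 3/2)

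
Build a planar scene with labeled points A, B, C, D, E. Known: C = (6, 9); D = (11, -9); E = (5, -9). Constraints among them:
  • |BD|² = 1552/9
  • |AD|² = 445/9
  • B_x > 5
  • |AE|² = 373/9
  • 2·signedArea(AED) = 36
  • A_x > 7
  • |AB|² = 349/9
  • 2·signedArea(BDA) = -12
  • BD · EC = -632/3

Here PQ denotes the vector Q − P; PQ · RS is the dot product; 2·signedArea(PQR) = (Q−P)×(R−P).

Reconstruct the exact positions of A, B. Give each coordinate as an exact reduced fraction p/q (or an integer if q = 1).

A = (22/3, -3)
B = (17/3, 3)

1. A_y = -3  [2·signedArea(AED) = 36]
2. A_x = 22/3  [|AE|² = 373/9]
   → A = (22/3, -3)
3. B_x = 17/3  [2·signedArea(BDA) = -12 ∩ BD · EC = -632/3]
4. B_y = 3  [2·signedArea(BDA) = -12 ∩ BD · EC = -632/3]
   → B = (17/3, 3)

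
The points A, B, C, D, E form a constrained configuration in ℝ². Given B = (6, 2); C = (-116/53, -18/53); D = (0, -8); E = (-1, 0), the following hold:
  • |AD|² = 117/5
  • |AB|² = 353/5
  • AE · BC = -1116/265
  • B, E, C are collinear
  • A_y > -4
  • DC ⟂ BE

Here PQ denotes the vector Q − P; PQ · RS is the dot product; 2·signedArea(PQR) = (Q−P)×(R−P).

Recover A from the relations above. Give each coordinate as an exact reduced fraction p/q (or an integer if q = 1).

1. A_x = -3/5  [line 434/53·x + 124/53·y + 62/5 = 0 ∩ |AD|² = 117/5]
2. A_y = -16/5  [line 434/53·x + 124/53·y + 62/5 = 0 ∩ |AD|² = 117/5]
   → A = (-3/5, -16/5)

A = (-3/5, -16/5)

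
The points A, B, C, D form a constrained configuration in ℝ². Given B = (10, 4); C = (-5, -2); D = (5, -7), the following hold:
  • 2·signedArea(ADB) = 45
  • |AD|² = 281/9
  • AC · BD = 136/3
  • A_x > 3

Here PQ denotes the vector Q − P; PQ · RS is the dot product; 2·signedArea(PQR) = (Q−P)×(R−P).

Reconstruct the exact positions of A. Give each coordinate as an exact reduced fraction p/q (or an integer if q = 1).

A = (10/3, -5/3)

1. A_x = 10/3  [AC · BD = 136/3 ∩ 2·signedArea(ADB) = 45]
2. A_y = -5/3  [AC · BD = 136/3 ∩ 2·signedArea(ADB) = 45]
   → A = (10/3, -5/3)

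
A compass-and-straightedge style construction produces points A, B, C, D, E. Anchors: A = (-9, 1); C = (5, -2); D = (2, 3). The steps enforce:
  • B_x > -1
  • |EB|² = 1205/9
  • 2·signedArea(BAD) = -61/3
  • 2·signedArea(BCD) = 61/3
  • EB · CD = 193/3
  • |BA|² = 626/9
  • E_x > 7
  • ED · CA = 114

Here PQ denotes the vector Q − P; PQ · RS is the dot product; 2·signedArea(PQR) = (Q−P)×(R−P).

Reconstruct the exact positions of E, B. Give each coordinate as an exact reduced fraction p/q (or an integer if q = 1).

B = (-2/3, 2/3)
E = (8, -7)

1. B_x = -2/3  [2·signedArea(BCD) = 61/3 ∩ 2·signedArea(BAD) = -61/3]
2. B_y = 2/3  [2·signedArea(BCD) = 61/3 ∩ 2·signedArea(BAD) = -61/3]
   → B = (-2/3, 2/3)
3. E_x = 8  [ED · CA = 114 ∩ EB · CD = 193/3]
4. E_y = -7  [ED · CA = 114 ∩ EB · CD = 193/3]
   → E = (8, -7)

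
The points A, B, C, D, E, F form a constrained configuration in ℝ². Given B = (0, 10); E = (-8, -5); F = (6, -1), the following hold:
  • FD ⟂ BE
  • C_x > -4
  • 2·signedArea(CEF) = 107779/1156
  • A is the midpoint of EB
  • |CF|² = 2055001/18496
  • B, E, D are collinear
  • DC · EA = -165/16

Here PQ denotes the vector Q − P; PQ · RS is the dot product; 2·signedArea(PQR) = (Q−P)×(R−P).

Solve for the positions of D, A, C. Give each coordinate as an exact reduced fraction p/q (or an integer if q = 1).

A = (-4, 5/2)
C = (-1101/289, 6605/2312)
D = (-936/289, 1135/289)

1. D_x = -936/289  [B, E, D are collinear ∩ FD ⟂ BE]
2. D_y = 1135/289  [B, E, D are collinear ∩ FD ⟂ BE]
   → D = (-936/289, 1135/289)
3. A_x = -4  [A is the midpoint of EB]
4. A_y = 5/2  [A is the midpoint of EB]
   → A = (-4, 5/2)
5. C_x = -1101/289  [2·signedArea(CEF) = 107779/1156 ∩ DC · EA = -165/16]
6. C_y = 6605/2312  [2·signedArea(CEF) = 107779/1156 ∩ DC · EA = -165/16]
   → C = (-1101/289, 6605/2312)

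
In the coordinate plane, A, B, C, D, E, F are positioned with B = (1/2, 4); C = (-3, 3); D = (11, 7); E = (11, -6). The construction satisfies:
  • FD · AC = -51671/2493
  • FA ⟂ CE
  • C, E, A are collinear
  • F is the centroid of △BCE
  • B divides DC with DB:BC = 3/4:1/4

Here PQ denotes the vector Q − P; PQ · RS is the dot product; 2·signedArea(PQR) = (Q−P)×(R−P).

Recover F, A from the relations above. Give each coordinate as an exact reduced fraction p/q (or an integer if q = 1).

1. F_x = 17/6  [F is the centroid of △BCE]
2. F_y = 1/3  [F is the centroid of △BCE]
   → F = (17/6, 1/3)
3. A_x = 1945/831  [C, E, A are collinear ∩ FA ⟂ CE]
4. A_y = -120/277  [C, E, A are collinear ∩ FA ⟂ CE]
   → A = (1945/831, -120/277)

A = (1945/831, -120/277)
F = (17/6, 1/3)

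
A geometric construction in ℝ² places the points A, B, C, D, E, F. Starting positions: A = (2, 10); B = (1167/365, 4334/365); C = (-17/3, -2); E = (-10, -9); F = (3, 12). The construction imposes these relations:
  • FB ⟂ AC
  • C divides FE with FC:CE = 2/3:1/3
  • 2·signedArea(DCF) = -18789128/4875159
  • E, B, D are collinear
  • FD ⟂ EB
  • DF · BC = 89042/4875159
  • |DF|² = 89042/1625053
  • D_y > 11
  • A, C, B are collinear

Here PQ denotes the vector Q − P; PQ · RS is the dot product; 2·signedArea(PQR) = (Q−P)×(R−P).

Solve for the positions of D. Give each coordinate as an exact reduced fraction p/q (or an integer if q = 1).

D = (25983404/8125265, 96486793/8125265)

1. D_x = 25983404/8125265  [E, B, D are collinear ∩ FD ⟂ EB]
2. D_y = 96486793/8125265  [E, B, D are collinear ∩ FD ⟂ EB]
   → D = (25983404/8125265, 96486793/8125265)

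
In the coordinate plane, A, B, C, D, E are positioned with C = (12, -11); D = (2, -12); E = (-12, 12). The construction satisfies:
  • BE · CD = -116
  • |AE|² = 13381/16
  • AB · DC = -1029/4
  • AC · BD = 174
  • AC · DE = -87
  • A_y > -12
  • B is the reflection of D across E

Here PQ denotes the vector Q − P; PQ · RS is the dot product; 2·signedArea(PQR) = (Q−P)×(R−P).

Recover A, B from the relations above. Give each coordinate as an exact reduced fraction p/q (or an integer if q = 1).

A = (9/2, -47/4)
B = (-26, 36)

1. A_x = 9/2  [line 14·x + -24·y + -345 = 0 ∩ |AE|² = 13381/16]
2. A_y = -47/4  [line 14·x + -24·y + -345 = 0 ∩ |AE|² = 13381/16]
   → A = (9/2, -47/4)
3. B_x = -26  [AC · BD = 174 ∩ B is the reflection of D across E]
4. B_y = 36  [AC · BD = 174 ∩ B is the reflection of D across E]
   → B = (-26, 36)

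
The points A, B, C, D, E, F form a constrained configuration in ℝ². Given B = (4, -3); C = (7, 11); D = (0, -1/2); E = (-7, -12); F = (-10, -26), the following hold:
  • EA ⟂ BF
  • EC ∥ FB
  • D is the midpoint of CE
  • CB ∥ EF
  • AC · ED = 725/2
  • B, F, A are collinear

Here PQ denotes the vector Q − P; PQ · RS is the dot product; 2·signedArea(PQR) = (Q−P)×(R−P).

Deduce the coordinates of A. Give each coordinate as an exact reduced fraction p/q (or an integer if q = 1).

1. A_x = -2154/725  [B, F, A are collinear ∩ EA ⟂ BF]
2. A_y = -10478/725  [B, F, A are collinear ∩ EA ⟂ BF]
   → A = (-2154/725, -10478/725)

A = (-2154/725, -10478/725)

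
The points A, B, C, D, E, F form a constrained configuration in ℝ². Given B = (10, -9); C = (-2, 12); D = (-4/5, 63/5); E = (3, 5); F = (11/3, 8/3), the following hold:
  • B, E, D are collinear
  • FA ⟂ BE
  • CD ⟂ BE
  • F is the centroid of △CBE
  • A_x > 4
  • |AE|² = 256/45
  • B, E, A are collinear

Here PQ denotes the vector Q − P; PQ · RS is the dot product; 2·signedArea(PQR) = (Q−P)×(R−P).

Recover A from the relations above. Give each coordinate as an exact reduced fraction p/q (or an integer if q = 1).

A = (61/15, 43/15)

1. A_x = 61/15  [B, E, A are collinear ∩ FA ⟂ BE]
2. A_y = 43/15  [B, E, A are collinear ∩ FA ⟂ BE]
   → A = (61/15, 43/15)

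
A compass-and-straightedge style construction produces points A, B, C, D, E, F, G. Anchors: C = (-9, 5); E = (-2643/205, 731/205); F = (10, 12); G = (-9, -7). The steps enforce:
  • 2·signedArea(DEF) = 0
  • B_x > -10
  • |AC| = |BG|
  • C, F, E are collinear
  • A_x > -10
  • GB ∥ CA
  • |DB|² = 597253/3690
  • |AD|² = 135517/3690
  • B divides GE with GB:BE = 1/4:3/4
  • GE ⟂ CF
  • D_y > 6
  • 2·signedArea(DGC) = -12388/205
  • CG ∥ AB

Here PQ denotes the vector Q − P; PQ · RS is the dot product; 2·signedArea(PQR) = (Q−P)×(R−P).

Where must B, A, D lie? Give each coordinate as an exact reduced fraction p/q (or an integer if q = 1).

1. B_x = -4089/410  [B divides GE with GB:BE = 1/4:3/4]
2. B_y = -1787/410  [B divides GE with GB:BE = 1/4:3/4]
   → B = (-4089/410, -1787/410)
3. A_x = -4089/410  [CG ∥ AB ∩ GB ∥ CA]
4. A_y = 3133/410  [CG ∥ AB ∩ GB ∥ CA]
   → A = (-4089/410, 3133/410)
5. D_x = -2438/615  [2·signedArea(DEF) = 0 ∩ 2·signedArea(DGC) = -12388/205]
6. D_y = 4216/615  [2·signedArea(DEF) = 0 ∩ 2·signedArea(DGC) = -12388/205]
   → D = (-2438/615, 4216/615)

A = (-4089/410, 3133/410)
B = (-4089/410, -1787/410)
D = (-2438/615, 4216/615)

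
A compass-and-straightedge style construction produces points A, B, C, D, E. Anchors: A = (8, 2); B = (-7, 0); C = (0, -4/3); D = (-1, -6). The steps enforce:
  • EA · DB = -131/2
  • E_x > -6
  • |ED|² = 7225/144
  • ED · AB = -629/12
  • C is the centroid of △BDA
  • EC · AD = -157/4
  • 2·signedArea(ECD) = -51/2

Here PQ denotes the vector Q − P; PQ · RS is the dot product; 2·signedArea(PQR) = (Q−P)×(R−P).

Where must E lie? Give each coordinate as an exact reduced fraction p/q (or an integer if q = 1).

E = (-21/4, -1/3)

1. E_x = -21/4  [ED · AB = -629/12 ∩ EC · AD = -157/4]
2. E_y = -1/3  [ED · AB = -629/12 ∩ EC · AD = -157/4]
   → E = (-21/4, -1/3)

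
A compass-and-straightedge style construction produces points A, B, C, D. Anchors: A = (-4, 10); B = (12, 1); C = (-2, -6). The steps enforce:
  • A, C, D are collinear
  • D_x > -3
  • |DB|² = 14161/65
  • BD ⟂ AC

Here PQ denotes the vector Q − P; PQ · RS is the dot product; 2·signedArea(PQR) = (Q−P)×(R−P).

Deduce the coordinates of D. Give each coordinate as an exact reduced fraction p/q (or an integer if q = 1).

1. D_x = -172/65  [A, C, D are collinear ∩ BD ⟂ AC]
2. D_y = -54/65  [A, C, D are collinear ∩ BD ⟂ AC]
   → D = (-172/65, -54/65)

D = (-172/65, -54/65)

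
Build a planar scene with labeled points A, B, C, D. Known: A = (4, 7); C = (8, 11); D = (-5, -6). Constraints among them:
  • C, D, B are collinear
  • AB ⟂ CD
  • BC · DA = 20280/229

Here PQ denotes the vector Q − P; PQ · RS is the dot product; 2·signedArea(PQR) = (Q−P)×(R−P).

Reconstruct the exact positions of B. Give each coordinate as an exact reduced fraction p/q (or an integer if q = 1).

B = (1052/229, 1499/229)

1. B_x = 1052/229  [C, D, B are collinear ∩ AB ⟂ CD]
2. B_y = 1499/229  [C, D, B are collinear ∩ AB ⟂ CD]
   → B = (1052/229, 1499/229)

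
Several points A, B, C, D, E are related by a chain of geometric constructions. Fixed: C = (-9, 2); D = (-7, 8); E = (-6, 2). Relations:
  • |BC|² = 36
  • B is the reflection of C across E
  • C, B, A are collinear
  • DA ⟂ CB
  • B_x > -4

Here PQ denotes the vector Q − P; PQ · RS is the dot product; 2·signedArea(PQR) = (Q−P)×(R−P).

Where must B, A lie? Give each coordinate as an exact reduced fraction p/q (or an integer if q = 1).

1. B_x = -3  [B is the reflection of C across E]
2. B_y = 2  [B is the reflection of C across E]
   → B = (-3, 2)
3. A_x = -7  [C, B, A are collinear ∩ DA ⟂ CB]
4. A_y = 2  [C, B, A are collinear ∩ DA ⟂ CB]
   → A = (-7, 2)

A = (-7, 2)
B = (-3, 2)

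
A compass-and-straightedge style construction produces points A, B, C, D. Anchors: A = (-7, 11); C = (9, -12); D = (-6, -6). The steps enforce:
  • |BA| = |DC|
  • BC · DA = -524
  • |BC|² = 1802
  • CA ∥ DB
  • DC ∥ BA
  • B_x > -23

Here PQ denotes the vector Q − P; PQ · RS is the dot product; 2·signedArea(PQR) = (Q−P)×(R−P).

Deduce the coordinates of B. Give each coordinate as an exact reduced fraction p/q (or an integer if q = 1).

B = (-22, 17)

1. B_x = -22  [DC ∥ BA ∩ CA ∥ DB]
2. B_y = 17  [DC ∥ BA ∩ CA ∥ DB]
   → B = (-22, 17)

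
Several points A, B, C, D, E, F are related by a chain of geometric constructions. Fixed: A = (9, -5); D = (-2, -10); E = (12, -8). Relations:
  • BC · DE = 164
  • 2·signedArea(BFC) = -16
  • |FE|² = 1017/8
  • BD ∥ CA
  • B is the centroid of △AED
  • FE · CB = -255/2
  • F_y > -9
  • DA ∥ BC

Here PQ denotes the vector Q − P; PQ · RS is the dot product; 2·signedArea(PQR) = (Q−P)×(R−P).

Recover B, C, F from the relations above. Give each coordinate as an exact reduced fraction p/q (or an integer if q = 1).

1. B_x = 19/3  [B is the centroid of △AED]
2. B_y = -23/3  [B is the centroid of △AED]
   → B = (19/3, -23/3)
3. C_x = 52/3  [BD ∥ CA ∩ DA ∥ BC]
4. C_y = -8/3  [BD ∥ CA ∩ DA ∥ BC]
   → C = (52/3, -8/3)
5. F_x = 3/4  [FE · CB = -255/2 ∩ 2·signedArea(BFC) = -16]
6. F_y = -35/4  [FE · CB = -255/2 ∩ 2·signedArea(BFC) = -16]
   → F = (3/4, -35/4)

B = (19/3, -23/3)
C = (52/3, -8/3)
F = (3/4, -35/4)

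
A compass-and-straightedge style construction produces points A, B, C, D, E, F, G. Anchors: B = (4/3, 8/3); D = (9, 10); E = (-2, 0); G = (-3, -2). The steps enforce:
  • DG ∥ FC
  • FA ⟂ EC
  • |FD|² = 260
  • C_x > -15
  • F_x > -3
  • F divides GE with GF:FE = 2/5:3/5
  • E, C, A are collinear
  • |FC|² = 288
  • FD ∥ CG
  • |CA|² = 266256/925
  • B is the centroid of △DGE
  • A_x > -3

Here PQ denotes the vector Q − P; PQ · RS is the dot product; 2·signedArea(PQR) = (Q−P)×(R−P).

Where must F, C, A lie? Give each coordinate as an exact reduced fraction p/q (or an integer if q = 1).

1. F_x = -13/5  [F divides GE with GF:FE = 2/5:3/5]
2. F_y = -6/5  [F divides GE with GF:FE = 2/5:3/5]
   → F = (-13/5, -6/5)
3. C_x = -73/5  [FD ∥ CG ∩ DG ∥ FC]
4. C_y = -66/5  [FD ∥ CG ∩ DG ∥ FC]
   → C = (-73/5, -66/5)
5. A_x = -2669/925  [E, C, A are collinear ∩ FA ⟂ EC]
6. A_y = -858/925  [E, C, A are collinear ∩ FA ⟂ EC]
   → A = (-2669/925, -858/925)

A = (-2669/925, -858/925)
C = (-73/5, -66/5)
F = (-13/5, -6/5)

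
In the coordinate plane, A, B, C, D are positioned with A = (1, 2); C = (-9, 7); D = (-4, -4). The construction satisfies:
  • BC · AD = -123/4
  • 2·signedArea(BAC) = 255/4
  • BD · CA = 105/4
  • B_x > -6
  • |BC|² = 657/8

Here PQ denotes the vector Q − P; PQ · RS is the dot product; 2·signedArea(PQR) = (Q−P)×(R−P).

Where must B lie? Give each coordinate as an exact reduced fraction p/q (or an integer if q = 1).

B = (-21/4, -5/4)

1. B_x = -21/4  [BC · AD = -123/4 ∩ BD · CA = 105/4]
2. B_y = -5/4  [BC · AD = -123/4 ∩ BD · CA = 105/4]
   → B = (-21/4, -5/4)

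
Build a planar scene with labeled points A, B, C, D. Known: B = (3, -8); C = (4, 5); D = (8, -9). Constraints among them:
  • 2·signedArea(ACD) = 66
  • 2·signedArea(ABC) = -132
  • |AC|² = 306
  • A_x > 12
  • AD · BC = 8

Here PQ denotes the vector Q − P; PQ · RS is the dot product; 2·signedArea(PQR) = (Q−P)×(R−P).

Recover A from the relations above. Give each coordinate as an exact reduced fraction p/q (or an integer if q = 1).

1. A_x = 13  [2·signedArea(ACD) = 66 ∩ AD · BC = 8]
2. A_y = -10  [2·signedArea(ACD) = 66 ∩ AD · BC = 8]
   → A = (13, -10)

A = (13, -10)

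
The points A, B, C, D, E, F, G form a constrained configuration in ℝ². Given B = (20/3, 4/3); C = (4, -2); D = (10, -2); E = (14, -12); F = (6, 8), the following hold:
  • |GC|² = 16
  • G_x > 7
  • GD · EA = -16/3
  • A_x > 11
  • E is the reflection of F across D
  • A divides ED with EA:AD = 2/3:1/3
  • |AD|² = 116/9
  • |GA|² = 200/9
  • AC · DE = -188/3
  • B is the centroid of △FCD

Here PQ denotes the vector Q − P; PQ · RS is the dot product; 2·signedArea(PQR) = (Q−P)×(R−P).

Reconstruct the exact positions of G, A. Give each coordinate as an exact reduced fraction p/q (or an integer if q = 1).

A = (34/3, -16/3)
G = (8, -2)

1. A_x = 34/3  [A divides ED with EA:AD = 2/3:1/3]
2. A_y = -16/3  [A divides ED with EA:AD = 2/3:1/3]
   → A = (34/3, -16/3)
3. G_x = 8  [line 8/3·x + -20/3·y + -104/3 = 0 ∩ |GC|² = 16]
4. G_y = -2  [line 8/3·x + -20/3·y + -104/3 = 0 ∩ |GC|² = 16]
   → G = (8, -2)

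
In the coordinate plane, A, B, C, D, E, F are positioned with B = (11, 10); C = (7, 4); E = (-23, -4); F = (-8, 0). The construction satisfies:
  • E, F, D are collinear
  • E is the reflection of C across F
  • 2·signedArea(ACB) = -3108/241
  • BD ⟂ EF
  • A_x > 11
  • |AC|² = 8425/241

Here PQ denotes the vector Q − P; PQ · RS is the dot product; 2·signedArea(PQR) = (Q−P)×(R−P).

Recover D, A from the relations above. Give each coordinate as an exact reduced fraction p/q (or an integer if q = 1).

1. D_x = 2947/241  [E, F, D are collinear ∩ BD ⟂ EF]
2. D_y = 1300/241  [E, F, D are collinear ∩ BD ⟂ EF]
   → D = (2947/241, 1300/241)
3. A_x = 2799/241  [line -6·x + 4·y + 9374/241 = 0 ∩ |AC|² = 8425/241]
4. A_y = 1855/241  [line -6·x + 4·y + 9374/241 = 0 ∩ |AC|² = 8425/241]
   → A = (2799/241, 1855/241)

A = (2799/241, 1855/241)
D = (2947/241, 1300/241)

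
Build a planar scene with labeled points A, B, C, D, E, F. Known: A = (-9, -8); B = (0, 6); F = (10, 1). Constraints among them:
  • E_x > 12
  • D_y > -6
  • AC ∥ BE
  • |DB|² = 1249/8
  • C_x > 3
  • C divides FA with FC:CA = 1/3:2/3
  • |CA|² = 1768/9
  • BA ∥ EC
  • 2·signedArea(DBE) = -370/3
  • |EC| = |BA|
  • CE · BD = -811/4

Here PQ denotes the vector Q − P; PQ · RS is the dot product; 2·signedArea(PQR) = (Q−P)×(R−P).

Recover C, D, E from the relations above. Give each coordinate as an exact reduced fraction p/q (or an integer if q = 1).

1. C_x = 11/3  [C divides FA with FC:CA = 1/3:2/3]
2. C_y = -2  [C divides FA with FC:CA = 1/3:2/3]
   → C = (11/3, -2)
3. E_x = 38/3  [BA ∥ EC ∩ AC ∥ BE]
4. E_y = 12  [BA ∥ EC ∩ AC ∥ BE]
   → E = (38/3, 12)
5. D_x = -17/4  [2·signedArea(DBE) = -370/3 ∩ CE · BD = -811/4]
6. D_y = -23/4  [2·signedArea(DBE) = -370/3 ∩ CE · BD = -811/4]
   → D = (-17/4, -23/4)

C = (11/3, -2)
D = (-17/4, -23/4)
E = (38/3, 12)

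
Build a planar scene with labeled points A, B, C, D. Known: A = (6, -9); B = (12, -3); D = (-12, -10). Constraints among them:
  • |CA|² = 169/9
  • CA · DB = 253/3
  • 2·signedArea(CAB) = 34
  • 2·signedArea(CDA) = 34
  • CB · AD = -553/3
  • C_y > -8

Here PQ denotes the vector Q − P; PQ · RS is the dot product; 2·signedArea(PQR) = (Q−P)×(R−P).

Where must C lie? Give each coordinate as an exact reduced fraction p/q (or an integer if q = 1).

C = (2, -22/3)

1. C_x = 2  [CB · AD = -553/3 ∩ 2·signedArea(CAB) = 34]
2. C_y = -22/3  [CB · AD = -553/3 ∩ 2·signedArea(CAB) = 34]
   → C = (2, -22/3)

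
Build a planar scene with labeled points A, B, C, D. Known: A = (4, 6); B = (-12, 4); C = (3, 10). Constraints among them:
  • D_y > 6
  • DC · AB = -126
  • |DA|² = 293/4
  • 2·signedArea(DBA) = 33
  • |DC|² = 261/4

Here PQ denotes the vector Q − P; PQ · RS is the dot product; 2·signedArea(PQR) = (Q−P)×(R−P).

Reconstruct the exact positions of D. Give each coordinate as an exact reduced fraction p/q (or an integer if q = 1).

D = (-9/2, 7)

1. D_x = -9/2  [2·signedArea(DBA) = 33 ∩ DC · AB = -126]
2. D_y = 7  [2·signedArea(DBA) = 33 ∩ DC · AB = -126]
   → D = (-9/2, 7)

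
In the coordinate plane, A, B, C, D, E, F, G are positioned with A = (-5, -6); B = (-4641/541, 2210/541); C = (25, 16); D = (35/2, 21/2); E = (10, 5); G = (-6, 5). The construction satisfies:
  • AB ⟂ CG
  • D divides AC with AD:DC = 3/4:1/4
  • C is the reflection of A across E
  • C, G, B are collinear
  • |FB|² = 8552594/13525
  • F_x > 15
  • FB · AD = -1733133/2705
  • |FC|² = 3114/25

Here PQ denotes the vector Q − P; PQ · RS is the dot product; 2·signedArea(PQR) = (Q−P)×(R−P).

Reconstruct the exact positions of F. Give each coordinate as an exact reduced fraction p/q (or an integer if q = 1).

1. F_x = 16  [line -45/2·x + -33/2·y + 5151/10 = 0 ∩ |FB|² = 8552594/13525]
2. F_y = 47/5  [line -45/2·x + -33/2·y + 5151/10 = 0 ∩ |FB|² = 8552594/13525]
   → F = (16, 47/5)

F = (16, 47/5)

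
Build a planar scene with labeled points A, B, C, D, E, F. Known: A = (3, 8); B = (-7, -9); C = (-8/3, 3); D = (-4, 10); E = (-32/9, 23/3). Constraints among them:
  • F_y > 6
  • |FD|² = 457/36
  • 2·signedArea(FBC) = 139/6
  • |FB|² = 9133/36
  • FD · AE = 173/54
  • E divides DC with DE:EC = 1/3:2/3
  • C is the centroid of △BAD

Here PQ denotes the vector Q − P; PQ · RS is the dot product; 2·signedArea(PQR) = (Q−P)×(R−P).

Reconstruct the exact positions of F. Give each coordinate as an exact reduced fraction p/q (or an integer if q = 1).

1. F_x = -10/3  [FD · AE = 173/54 ∩ 2·signedArea(FBC) = 139/6]
2. F_y = 13/2  [FD · AE = 173/54 ∩ 2·signedArea(FBC) = 139/6]
   → F = (-10/3, 13/2)

F = (-10/3, 13/2)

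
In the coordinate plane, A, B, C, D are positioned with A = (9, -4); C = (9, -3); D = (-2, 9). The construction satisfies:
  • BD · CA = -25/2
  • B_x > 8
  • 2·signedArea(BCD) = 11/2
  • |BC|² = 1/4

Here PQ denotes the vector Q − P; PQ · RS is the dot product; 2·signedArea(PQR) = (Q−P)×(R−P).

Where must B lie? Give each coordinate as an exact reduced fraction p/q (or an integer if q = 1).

B = (9, -7/2)

1. B_x = 9  [2·signedArea(BCD) = 11/2 ∩ BD · CA = -25/2]
2. B_y = -7/2  [2·signedArea(BCD) = 11/2 ∩ BD · CA = -25/2]
   → B = (9, -7/2)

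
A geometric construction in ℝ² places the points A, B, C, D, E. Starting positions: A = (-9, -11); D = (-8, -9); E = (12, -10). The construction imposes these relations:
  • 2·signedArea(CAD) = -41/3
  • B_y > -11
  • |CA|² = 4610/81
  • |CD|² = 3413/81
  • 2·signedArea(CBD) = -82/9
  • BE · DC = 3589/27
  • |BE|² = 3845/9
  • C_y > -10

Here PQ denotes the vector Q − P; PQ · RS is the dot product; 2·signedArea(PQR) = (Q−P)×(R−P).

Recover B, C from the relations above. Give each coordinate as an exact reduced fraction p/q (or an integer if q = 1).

B = (-26/3, -31/3)
C = (-14/9, -88/9)

1. C_x = -14/9  [line -2·x + 1·y + 20/3 = 0 ∩ |CA|² = 4610/81]
2. C_y = -88/9  [line -2·x + 1·y + 20/3 = 0 ∩ |CA|² = 4610/81]
   → C = (-14/9, -88/9)
3. B_x = -26/3  [BE · DC = 3589/27 ∩ 2·signedArea(CBD) = -82/9]
4. B_y = -31/3  [BE · DC = 3589/27 ∩ 2·signedArea(CBD) = -82/9]
   → B = (-26/3, -31/3)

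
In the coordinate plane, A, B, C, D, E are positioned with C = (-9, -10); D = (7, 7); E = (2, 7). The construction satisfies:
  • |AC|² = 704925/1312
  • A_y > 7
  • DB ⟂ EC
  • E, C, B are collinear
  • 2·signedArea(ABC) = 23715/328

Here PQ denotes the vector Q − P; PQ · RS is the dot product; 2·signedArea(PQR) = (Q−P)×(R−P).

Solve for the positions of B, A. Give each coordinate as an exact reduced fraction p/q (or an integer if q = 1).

1. B_x = 285/82  [E, C, B are collinear ∩ DB ⟂ EC]
2. B_y = 761/82  [E, C, B are collinear ∩ DB ⟂ EC]
   → B = (285/82, 761/82)
3. A_x = 2007/328  [line 1581/82·x + -1023/82·y + -7719/328 = 0 ∩ |AC|² = 704925/1312]
4. A_y = 2483/328  [line 1581/82·x + -1023/82·y + -7719/328 = 0 ∩ |AC|² = 704925/1312]
   → A = (2007/328, 2483/328)

A = (2007/328, 2483/328)
B = (285/82, 761/82)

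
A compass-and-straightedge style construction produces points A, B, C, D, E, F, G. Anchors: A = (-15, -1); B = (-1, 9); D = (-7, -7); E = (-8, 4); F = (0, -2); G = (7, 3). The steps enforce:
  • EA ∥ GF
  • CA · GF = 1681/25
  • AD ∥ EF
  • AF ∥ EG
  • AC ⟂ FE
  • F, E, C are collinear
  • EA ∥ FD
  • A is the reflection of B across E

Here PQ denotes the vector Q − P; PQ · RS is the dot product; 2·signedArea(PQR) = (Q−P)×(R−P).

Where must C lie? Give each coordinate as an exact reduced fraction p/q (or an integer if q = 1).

1. C_x = -252/25  [F, E, C are collinear ∩ AC ⟂ FE]
2. C_y = 139/25  [F, E, C are collinear ∩ AC ⟂ FE]
   → C = (-252/25, 139/25)

C = (-252/25, 139/25)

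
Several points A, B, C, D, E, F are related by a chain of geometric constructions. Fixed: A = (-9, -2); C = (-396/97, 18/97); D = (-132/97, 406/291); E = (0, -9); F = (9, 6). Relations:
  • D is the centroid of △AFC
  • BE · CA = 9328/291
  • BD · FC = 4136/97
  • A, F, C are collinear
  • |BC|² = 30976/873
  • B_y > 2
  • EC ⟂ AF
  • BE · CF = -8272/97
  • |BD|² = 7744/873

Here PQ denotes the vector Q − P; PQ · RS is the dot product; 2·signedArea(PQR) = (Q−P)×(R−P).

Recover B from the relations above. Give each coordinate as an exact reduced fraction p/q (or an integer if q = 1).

1. B_x = 132/97  [line 477/97·x + 212/97·y + -3604/291 = 0 ∩ |BC|² = 30976/873]
2. B_y = 758/291  [line 477/97·x + 212/97·y + -3604/291 = 0 ∩ |BC|² = 30976/873]
   → B = (132/97, 758/291)

B = (132/97, 758/291)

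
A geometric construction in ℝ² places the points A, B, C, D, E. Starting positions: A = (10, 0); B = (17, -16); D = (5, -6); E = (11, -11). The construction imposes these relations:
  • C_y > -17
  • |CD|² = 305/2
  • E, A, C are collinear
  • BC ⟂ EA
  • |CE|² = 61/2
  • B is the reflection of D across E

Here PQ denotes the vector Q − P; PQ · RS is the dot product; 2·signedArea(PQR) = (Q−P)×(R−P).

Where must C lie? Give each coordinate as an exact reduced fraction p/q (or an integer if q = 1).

C = (23/2, -33/2)

1. C_x = 23/2  [E, A, C are collinear ∩ BC ⟂ EA]
2. C_y = -33/2  [E, A, C are collinear ∩ BC ⟂ EA]
   → C = (23/2, -33/2)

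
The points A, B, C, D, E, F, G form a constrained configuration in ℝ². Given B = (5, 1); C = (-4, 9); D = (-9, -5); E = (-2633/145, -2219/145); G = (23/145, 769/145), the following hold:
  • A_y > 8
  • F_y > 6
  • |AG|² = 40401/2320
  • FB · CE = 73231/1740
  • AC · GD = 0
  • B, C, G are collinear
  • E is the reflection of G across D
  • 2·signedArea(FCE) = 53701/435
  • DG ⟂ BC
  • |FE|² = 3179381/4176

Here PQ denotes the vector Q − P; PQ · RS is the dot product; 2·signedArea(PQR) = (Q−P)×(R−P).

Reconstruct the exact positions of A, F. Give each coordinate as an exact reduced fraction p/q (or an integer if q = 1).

A = (-1717/580, 1171/145)
F = (-379/580, 2621/435)

1. A_x = -1717/580  [line 1328/145·x + 1494/145·y + -8134/145 = 0 ∩ |AG|² = 40401/2320]
2. A_y = 1171/145  [line 1328/145·x + 1494/145·y + -8134/145 = 0 ∩ |AG|² = 40401/2320]
   → A = (-1717/580, 1171/145)
3. F_x = -379/580  [2·signedArea(FCE) = 53701/435 ∩ FB · CE = 73231/1740]
4. F_y = 2621/435  [2·signedArea(FCE) = 53701/435 ∩ FB · CE = 73231/1740]
   → F = (-379/580, 2621/435)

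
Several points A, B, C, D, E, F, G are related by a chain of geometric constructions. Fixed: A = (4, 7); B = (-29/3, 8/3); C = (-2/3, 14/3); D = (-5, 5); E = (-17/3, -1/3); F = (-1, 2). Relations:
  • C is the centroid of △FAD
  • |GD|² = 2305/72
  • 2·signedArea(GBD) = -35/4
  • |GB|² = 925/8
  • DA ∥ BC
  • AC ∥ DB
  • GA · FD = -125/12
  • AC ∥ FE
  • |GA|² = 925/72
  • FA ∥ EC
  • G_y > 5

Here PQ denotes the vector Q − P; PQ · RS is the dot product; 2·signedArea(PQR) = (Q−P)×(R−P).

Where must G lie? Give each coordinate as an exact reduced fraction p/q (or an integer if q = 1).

1. G_x = 7/12  [2·signedArea(GBD) = -35/4 ∩ GA · FD = -125/12]
2. G_y = 71/12  [2·signedArea(GBD) = -35/4 ∩ GA · FD = -125/12]
   → G = (7/12, 71/12)

G = (7/12, 71/12)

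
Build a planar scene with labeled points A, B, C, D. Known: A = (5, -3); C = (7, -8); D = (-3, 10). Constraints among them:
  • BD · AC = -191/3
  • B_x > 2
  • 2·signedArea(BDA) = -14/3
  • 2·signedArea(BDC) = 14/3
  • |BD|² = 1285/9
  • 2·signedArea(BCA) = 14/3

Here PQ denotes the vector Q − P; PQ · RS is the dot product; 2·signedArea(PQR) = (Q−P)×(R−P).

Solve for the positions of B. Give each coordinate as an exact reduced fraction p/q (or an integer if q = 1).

1. B_x = 3  [2·signedArea(BDA) = -14/3 ∩ 2·signedArea(BCA) = 14/3]
2. B_y = -1/3  [2·signedArea(BDA) = -14/3 ∩ 2·signedArea(BCA) = 14/3]
   → B = (3, -1/3)

B = (3, -1/3)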